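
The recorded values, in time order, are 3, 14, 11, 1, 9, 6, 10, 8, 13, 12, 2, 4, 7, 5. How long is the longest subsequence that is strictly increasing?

4

Track the smallest tail for each achievable length (strict):
3 → extends → [3]
14 → extends → [3, 14]
11 → replaces 14 → [3, 11]
1 → replaces 3 → [1, 11]
9 → replaces 11 → [1, 9]
6 → replaces 9 → [1, 6]
10 → extends → [1, 6, 10]
8 → replaces 10 → [1, 6, 8]
13 → extends → [1, 6, 8, 13]
12 → replaces 13 → [1, 6, 8, 12]
2 → replaces 6 → [1, 2, 8, 12]
4 → replaces 8 → [1, 2, 4, 12]
7 → replaces 12 → [1, 2, 4, 7]
5 → replaces 7 → [1, 2, 4, 5]
Four tails, so the longest strictly increasing subsequence has length 4 (e.g. 3, 9, 10, 13).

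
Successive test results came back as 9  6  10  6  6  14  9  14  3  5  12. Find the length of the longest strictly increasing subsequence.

3

Track the smallest tail for each achievable length (strict):
9 → extends → [9]
6 → replaces 9 → [6]
10 → extends → [6, 10]
6 → already a tail → [6, 10]
6 → already a tail → [6, 10]
14 → extends → [6, 10, 14]
9 → replaces 10 → [6, 9, 14]
14 → already a tail → [6, 9, 14]
3 → replaces 6 → [3, 9, 14]
5 → replaces 9 → [3, 5, 14]
12 → replaces 14 → [3, 5, 12]
Three tails, so the longest strictly increasing subsequence has length 3 (e.g. 9, 10, 14).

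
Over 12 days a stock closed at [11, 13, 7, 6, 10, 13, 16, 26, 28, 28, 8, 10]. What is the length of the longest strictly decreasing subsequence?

Let dp[i] be the longest strictly decreasing subsequence ending at i:
i:      1  2  3  4  5  6  7  8  9 10 11 12
a[i]:  11 13  7  6 10 13 16 26 28 28  8 10
dp:     1  1  2  3  2  1  1  1  1  1  3  2
Maximum is 3.

3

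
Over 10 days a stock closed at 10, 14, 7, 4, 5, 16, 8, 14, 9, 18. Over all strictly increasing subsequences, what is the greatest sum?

58

Let S[i] be the best sum of a strictly increasing subsequence ending at i:
i:      1  2  3  4  5  6  7  8  9 10
a[i]:  10 14  7  4  5 16  8 14  9 18
S:     10 24  7  4  9 40 17 31 26 58
Maximum is 58 (e.g. 10 + 14 + 16 + 18).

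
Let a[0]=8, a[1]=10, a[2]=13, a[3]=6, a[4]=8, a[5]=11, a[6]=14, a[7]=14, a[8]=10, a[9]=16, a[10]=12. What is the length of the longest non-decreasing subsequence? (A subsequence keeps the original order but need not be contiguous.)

6

Let dp[i] be the length of the longest such subsequence ending at index i:
i:      0  1  2  3  4  5  6  7  8  9 10
a[i]:   8 10 13  6  8 11 14 14 10 16 12
dp:     1  2  3  1  2  3  4  5  3  6  4
Maximum dp value is 6.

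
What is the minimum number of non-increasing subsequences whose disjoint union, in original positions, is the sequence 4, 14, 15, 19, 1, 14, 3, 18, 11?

4

The minimum number of non-increasing subsequences covering a sequence equals the length of its longest strictly increasing subsequence.
LIS length is 4 (e.g. 4, 14, 15, 19), so 4 piles are needed.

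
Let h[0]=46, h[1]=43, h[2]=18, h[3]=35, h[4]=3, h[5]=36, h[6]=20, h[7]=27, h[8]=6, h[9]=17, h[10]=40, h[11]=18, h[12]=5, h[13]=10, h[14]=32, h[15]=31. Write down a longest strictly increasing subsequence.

Patience tails give the LIS length; then backtrack through the dp parents:
46 → extends → [46]
43 → replaces 46 → [43]
18 → replaces 43 → [18]
35 → extends → [18, 35]
3 → replaces 18 → [3, 35]
36 → extends → [3, 35, 36]
20 → replaces 35 → [3, 20, 36]
27 → replaces 36 → [3, 20, 27]
6 → replaces 20 → [3, 6, 27]
17 → replaces 27 → [3, 6, 17]
40 → extends → [3, 6, 17, 40]
18 → replaces 40 → [3, 6, 17, 18]
5 → replaces 6 → [3, 5, 17, 18]
10 → replaces 17 → [3, 5, 10, 18]
32 → extends → [3, 5, 10, 18, 32]
31 → replaces 32 → [3, 5, 10, 18, 31]
Length 5; one witness is 3, 6, 17, 18, 32.

3, 6, 17, 18, 32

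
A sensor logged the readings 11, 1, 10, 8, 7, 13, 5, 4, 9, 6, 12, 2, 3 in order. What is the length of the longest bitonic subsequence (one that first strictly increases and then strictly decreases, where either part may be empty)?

inc[i] = longest strictly increasing subsequence ending at i; dec[i] = longest strictly decreasing subsequence starting at i:
i:      1  2  3  4  5  6  7  8  9 10 11 12 13
a[i]:  11  1 10  8  7 13  5  4  9  6 12  2  3
inc:    1  1  2  2  2  3  2  2  3  3  4  2  3
dec:    7  1  6  5  4  4  3  2  3  2  2  1  1
Best peak at i=1 (value 11): inc=1, dec=7, length 1+7−1 = 7.

7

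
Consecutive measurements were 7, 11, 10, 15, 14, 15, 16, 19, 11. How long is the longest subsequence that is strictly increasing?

6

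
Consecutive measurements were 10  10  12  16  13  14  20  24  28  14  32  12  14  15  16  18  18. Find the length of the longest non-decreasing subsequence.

11

Let dp[i] be the length of the longest such subsequence ending at index i:
i:      1  2  3  4  5  6  7  8  9 10 11 12 13 14 15 16 17
a[i]:  10 10 12 16 13 14 20 24 28 14 32 12 14 15 16 18 18
dp:     1  2  3  4  4  5  6  7  8  6  9  4  7  8  9 10 11
Maximum dp value is 11.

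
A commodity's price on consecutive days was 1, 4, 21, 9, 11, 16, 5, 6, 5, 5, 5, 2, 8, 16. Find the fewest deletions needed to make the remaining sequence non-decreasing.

6

Fewest deletions = n − (longest non-decreasing subsequence).
Patience tails:
1 → extends → [1]
4 → extends → [1, 4]
21 → extends → [1, 4, 21]
9 → replaces 21 → [1, 4, 9]
11 → extends → [1, 4, 9, 11]
16 → extends → [1, 4, 9, 11, 16]
5 → replaces 9 → [1, 4, 5, 11, 16]
6 → replaces 11 → [1, 4, 5, 6, 16]
5 → replaces 6 → [1, 4, 5, 5, 16]
5 → replaces 16 → [1, 4, 5, 5, 5]
5 → extends → [1, 4, 5, 5, 5, 5]
2 → replaces 4 → [1, 2, 5, 5, 5, 5]
8 → extends → [1, 2, 5, 5, 5, 5, 8]
16 → extends → [1, 2, 5, 5, 5, 5, 8, 16]
Longest non-decreasing subsequence has length 8, so deletions = 14 − 8 = 6.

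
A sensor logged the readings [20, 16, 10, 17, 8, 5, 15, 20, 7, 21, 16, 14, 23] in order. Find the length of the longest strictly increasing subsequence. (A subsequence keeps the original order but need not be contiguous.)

Track the smallest tail for each achievable length (strict):
20 → extends → [20]
16 → replaces 20 → [16]
10 → replaces 16 → [10]
17 → extends → [10, 17]
8 → replaces 10 → [8, 17]
5 → replaces 8 → [5, 17]
15 → replaces 17 → [5, 15]
20 → extends → [5, 15, 20]
7 → replaces 15 → [5, 7, 20]
21 → extends → [5, 7, 20, 21]
16 → replaces 20 → [5, 7, 16, 21]
14 → replaces 16 → [5, 7, 14, 21]
23 → extends → [5, 7, 14, 21, 23]
Five tails, so the longest strictly increasing subsequence has length 5 (e.g. 16, 17, 20, 21, 23).

5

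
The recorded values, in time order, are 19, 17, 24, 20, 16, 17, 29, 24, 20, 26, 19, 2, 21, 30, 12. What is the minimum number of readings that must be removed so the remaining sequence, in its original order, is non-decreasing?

10

Fewest deletions = n − (longest non-decreasing subsequence).
Patience tails:
19 → extends → [19]
17 → replaces 19 → [17]
24 → extends → [17, 24]
20 → replaces 24 → [17, 20]
16 → replaces 17 → [16, 20]
17 → replaces 20 → [16, 17]
29 → extends → [16, 17, 29]
24 → replaces 29 → [16, 17, 24]
20 → replaces 24 → [16, 17, 20]
26 → extends → [16, 17, 20, 26]
19 → replaces 20 → [16, 17, 19, 26]
2 → replaces 16 → [2, 17, 19, 26]
21 → replaces 26 → [2, 17, 19, 21]
30 → extends → [2, 17, 19, 21, 30]
12 → replaces 17 → [2, 12, 19, 21, 30]
Longest non-decreasing subsequence has length 5, so deletions = 15 − 5 = 10.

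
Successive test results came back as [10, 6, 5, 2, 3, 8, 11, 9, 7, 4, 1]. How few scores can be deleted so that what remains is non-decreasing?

Fewest deletions = n − (longest non-decreasing subsequence).
i:      1  2  3  4  5  6  7  8  9 10 11
a[i]:  10  6  5  2  3  8 11  9  7  4  1
dp:     1  1  1  1  2  3  4  4  3  3  1
max dp = 4, so deletions = 11 − 4 = 7.

7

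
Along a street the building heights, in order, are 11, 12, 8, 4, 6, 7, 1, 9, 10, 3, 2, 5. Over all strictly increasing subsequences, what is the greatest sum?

Let S[i] be the best sum of a strictly increasing subsequence ending at i:
i:      1  2  3  4  5  6  7  8  9 10 11 12
a[i]:  11 12  8  4  6  7  1  9 10  3  2  5
S:     11 23  8  4 10 17  1 26 36  4  3  9
Maximum is 36 (e.g. 4 + 6 + 7 + 9 + 10).

36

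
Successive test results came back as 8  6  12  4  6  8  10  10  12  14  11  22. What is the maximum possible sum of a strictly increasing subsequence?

Let S[i] be the best sum of a strictly increasing subsequence ending at i:
i:      1  2  3  4  5  6  7  8  9 10 11 12
a[i]:   8  6 12  4  6  8 10 10 12 14 11 22
S:      8  6 20  4 10 18 28 28 40 54 39 76
Maximum is 76 (e.g. 4 + 6 + 8 + 10 + 12 + 14 + 22).

76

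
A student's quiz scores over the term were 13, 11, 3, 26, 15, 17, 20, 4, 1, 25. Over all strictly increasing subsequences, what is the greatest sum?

90

Let S[i] be the best sum of a strictly increasing subsequence ending at i:
i:      1  2  3  4  5  6  7  8  9 10
a[i]:  13 11  3 26 15 17 20  4  1 25
S:     13 11  3 39 28 45 65  7  1 90
Maximum is 90 (e.g. 13 + 15 + 17 + 20 + 25).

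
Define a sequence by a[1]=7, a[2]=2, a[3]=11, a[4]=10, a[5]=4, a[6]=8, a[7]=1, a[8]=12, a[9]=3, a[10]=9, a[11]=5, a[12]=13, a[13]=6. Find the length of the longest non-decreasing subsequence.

Track the smallest tail for each achievable length (allowing ties):
7 → extends → [7]
2 → replaces 7 → [2]
11 → extends → [2, 11]
10 → replaces 11 → [2, 10]
4 → replaces 10 → [2, 4]
8 → extends → [2, 4, 8]
1 → replaces 2 → [1, 4, 8]
12 → extends → [1, 4, 8, 12]
3 → replaces 4 → [1, 3, 8, 12]
9 → replaces 12 → [1, 3, 8, 9]
5 → replaces 8 → [1, 3, 5, 9]
13 → extends → [1, 3, 5, 9, 13]
6 → replaces 9 → [1, 3, 5, 6, 13]
Five tails, so the longest non-decreasing subsequence has length 5 (e.g. 2, 4, 8, 12, 13).

5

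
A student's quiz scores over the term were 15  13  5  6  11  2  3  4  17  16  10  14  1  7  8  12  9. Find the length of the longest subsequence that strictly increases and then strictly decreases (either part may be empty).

inc[i] = longest strictly increasing subsequence ending at i; dec[i] = longest strictly decreasing subsequence starting at i:
i:      1  2  3  4  5  6  7  8  9 10 11 12 13 14 15 16 17
a[i]:  15 13  5  6 11  2  3  4 17 16 10 14  1  7  8 12  9
inc:    1  1  1  2  3  1  2  3  4  4  4  5  1  4  5  6  6
dec:    5  4  3  3  3  2  2  2  5  4  2  3  1  1  1  2  1
Best peak at i=9 (value 17): inc=4, dec=5, length 4+5−1 = 8.

8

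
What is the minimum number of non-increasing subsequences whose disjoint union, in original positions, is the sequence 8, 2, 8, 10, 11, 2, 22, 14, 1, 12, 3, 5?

5

Place each on the leftmost legal pile:
8 → new pile 1 (tops now [8])
2 → pile 1 (tops now [2])
8 → new pile 2 (tops now [2, 8])
10 → new pile 3 (tops now [2, 8, 10])
11 → new pile 4 (tops now [2, 8, 10, 11])
2 → pile 1 (tops now [2, 8, 10, 11])
22 → new pile 5 (tops now [2, 8, 10, 11, 22])
14 → pile 5 (tops now [2, 8, 10, 11, 14])
1 → pile 1 (tops now [1, 8, 10, 11, 14])
12 → pile 5 (tops now [1, 8, 10, 11, 12])
3 → pile 2 (tops now [1, 3, 10, 11, 12])
5 → pile 3 (tops now [1, 3, 5, 11, 12])
Five piles.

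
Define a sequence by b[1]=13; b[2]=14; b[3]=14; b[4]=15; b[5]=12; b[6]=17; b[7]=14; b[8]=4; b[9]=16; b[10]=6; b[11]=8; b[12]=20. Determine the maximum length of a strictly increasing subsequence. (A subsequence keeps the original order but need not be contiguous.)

5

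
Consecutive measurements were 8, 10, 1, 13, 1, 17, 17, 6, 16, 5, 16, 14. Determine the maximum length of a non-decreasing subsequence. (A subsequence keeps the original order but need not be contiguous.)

Track the smallest tail for each achievable length (allowing ties):
8 → extends → [8]
10 → extends → [8, 10]
1 → replaces 8 → [1, 10]
13 → extends → [1, 10, 13]
1 → replaces 10 → [1, 1, 13]
17 → extends → [1, 1, 13, 17]
17 → extends → [1, 1, 13, 17, 17]
6 → replaces 13 → [1, 1, 6, 17, 17]
16 → replaces 17 → [1, 1, 6, 16, 17]
5 → replaces 6 → [1, 1, 5, 16, 17]
16 → replaces 17 → [1, 1, 5, 16, 16]
14 → replaces 16 → [1, 1, 5, 14, 16]
Five tails, so the longest non-decreasing subsequence has length 5 (e.g. 8, 10, 13, 17, 17).

5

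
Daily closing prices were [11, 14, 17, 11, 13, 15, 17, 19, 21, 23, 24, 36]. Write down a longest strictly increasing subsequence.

Patience tails give the LIS length; then backtrack through the dp parents:
11 → extends → [11]
14 → extends → [11, 14]
17 → extends → [11, 14, 17]
11 → already a tail → [11, 14, 17]
13 → replaces 14 → [11, 13, 17]
15 → replaces 17 → [11, 13, 15]
17 → extends → [11, 13, 15, 17]
19 → extends → [11, 13, 15, 17, 19]
21 → extends → [11, 13, 15, 17, 19, 21]
23 → extends → [11, 13, 15, 17, 19, 21, 23]
24 → extends → [11, 13, 15, 17, 19, 21, 23, 24]
36 → extends → [11, 13, 15, 17, 19, 21, 23, 24, 36]
Length 9; one witness is 11, 14, 15, 17, 19, 21, 23, 24, 36.

11, 14, 15, 17, 19, 21, 23, 24, 36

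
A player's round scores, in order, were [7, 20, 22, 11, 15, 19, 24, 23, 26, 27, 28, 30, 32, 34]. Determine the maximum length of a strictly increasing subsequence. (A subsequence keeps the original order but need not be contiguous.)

11

Let dp[i] be the length of the longest such subsequence ending at index i:
i:      1  2  3  4  5  6  7  8  9 10 11 12 13 14
a[i]:   7 20 22 11 15 19 24 23 26 27 28 30 32 34
dp:     1  2  3  2  3  4  5  5  6  7  8  9 10 11
Maximum dp value is 11.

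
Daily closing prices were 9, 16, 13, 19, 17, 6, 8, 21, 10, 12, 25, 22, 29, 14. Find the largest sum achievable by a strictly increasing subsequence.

119

Let S[i] be the best sum of a strictly increasing subsequence ending at i:
i:       1   2   3   4   5   6   7   8   9  10  11  12  13  14
a[i]:    9  16  13  19  17   6   8  21  10  12  25  22  29  14
S:       9  25  22  44  42   6  14  65  24  36  90  87 119  50
Maximum is 119 (e.g. 9 + 16 + 19 + 21 + 25 + 29).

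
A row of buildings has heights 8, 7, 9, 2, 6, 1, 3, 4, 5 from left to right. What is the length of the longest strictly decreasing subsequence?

4

Negate each value so 'decreasing' becomes 'increasing', then run patience tails on the negated sequence:
-8 → extends → [-8]
-7 → extends → [-8, -7]
-9 → replaces -8 → [-9, -7]
-2 → extends → [-9, -7, -2]
-6 → replaces -2 → [-9, -7, -6]
-1 → extends → [-9, -7, -6, -1]
-3 → replaces -1 → [-9, -7, -6, -3]
-4 → replaces -3 → [-9, -7, -6, -4]
-5 → replaces -4 → [-9, -7, -6, -5]
Four tails, so the longest strictly decreasing subsequence of the original has length 4.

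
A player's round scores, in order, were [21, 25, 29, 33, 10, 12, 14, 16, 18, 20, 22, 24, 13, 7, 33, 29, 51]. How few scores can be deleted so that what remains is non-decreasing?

7

Fewest deletions = n − (longest non-decreasing subsequence).
Patience tails:
21 → extends → [21]
25 → extends → [21, 25]
29 → extends → [21, 25, 29]
33 → extends → [21, 25, 29, 33]
10 → replaces 21 → [10, 25, 29, 33]
12 → replaces 25 → [10, 12, 29, 33]
14 → replaces 29 → [10, 12, 14, 33]
16 → replaces 33 → [10, 12, 14, 16]
18 → extends → [10, 12, 14, 16, 18]
20 → extends → [10, 12, 14, 16, 18, 20]
22 → extends → [10, 12, 14, 16, 18, 20, 22]
24 → extends → [10, 12, 14, 16, 18, 20, 22, 24]
13 → replaces 14 → [10, 12, 13, 16, 18, 20, 22, 24]
7 → replaces 10 → [7, 12, 13, 16, 18, 20, 22, 24]
33 → extends → [7, 12, 13, 16, 18, 20, 22, 24, 33]
29 → replaces 33 → [7, 12, 13, 16, 18, 20, 22, 24, 29]
51 → extends → [7, 12, 13, 16, 18, 20, 22, 24, 29, 51]
Longest non-decreasing subsequence has length 10, so deletions = 17 − 10 = 7.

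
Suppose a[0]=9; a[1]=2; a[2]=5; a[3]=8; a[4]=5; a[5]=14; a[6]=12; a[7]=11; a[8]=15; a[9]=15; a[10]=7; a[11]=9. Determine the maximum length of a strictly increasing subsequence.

5

Let dp[i] be the length of the longest such subsequence ending at index i:
i:      0  1  2  3  4  5  6  7  8  9 10 11
a[i]:   9  2  5  8  5 14 12 11 15 15  7  9
dp:     1  1  2  3  2  4  4  4  5  5  3  4
Maximum dp value is 5.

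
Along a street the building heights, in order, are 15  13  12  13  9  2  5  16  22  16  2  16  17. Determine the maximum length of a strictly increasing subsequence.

Let dp[i] be the length of the longest such subsequence ending at index i:
i:      1  2  3  4  5  6  7  8  9 10 11 12 13
a[i]:  15 13 12 13  9  2  5 16 22 16  2 16 17
dp:     1  1  1  2  1  1  2  3  4  3  1  3  4
Maximum dp value is 4.

4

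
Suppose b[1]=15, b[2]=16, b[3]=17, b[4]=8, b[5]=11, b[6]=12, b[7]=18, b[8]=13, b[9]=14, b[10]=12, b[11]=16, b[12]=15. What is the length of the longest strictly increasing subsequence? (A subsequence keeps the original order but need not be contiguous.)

6

Let dp[i] be the length of the longest such subsequence ending at index i:
i:      1  2  3  4  5  6  7  8  9 10 11 12
b[i]:  15 16 17  8 11 12 18 13 14 12 16 15
dp:     1  2  3  1  2  3  4  4  5  3  6  6
Maximum dp value is 6.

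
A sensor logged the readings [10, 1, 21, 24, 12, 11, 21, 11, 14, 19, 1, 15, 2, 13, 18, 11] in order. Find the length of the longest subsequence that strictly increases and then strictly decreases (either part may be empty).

inc[i] = longest strictly increasing subsequence ending at i; dec[i] = longest strictly decreasing subsequence starting at i:
i:      1  2  3  4  5  6  7  8  9 10 11 12 13 14 15 16
a[i]:  10  1 21 24 12 11 21 11 14 19  1 15  2 13 18 11
inc:    1  1  2  3  2  2  3  2  3  4  1  4  2  3  5  3
dec:    2  1  5  6  3  2  5  2  3  4  1  3  1  2  2  1
Best peak at i=4 (value 24): inc=3, dec=6, length 3+6−1 = 8.

8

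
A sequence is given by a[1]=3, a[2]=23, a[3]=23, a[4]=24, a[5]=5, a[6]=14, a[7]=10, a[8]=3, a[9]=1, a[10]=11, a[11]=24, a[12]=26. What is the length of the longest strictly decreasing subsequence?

5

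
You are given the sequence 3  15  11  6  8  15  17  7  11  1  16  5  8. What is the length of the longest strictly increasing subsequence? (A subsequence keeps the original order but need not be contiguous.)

5

Track the smallest tail for each achievable length (strict):
3 → extends → [3]
15 → extends → [3, 15]
11 → replaces 15 → [3, 11]
6 → replaces 11 → [3, 6]
8 → extends → [3, 6, 8]
15 → extends → [3, 6, 8, 15]
17 → extends → [3, 6, 8, 15, 17]
7 → replaces 8 → [3, 6, 7, 15, 17]
11 → replaces 15 → [3, 6, 7, 11, 17]
1 → replaces 3 → [1, 6, 7, 11, 17]
16 → replaces 17 → [1, 6, 7, 11, 16]
5 → replaces 6 → [1, 5, 7, 11, 16]
8 → replaces 11 → [1, 5, 7, 8, 16]
Five tails, so the longest strictly increasing subsequence has length 5 (e.g. 3, 6, 8, 15, 17).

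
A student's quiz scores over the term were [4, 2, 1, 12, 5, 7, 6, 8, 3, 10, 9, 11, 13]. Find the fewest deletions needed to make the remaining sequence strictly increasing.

Fewest deletions = n − (longest strictly increasing subsequence).
Patience tails:
4 → extends → [4]
2 → replaces 4 → [2]
1 → replaces 2 → [1]
12 → extends → [1, 12]
5 → replaces 12 → [1, 5]
7 → extends → [1, 5, 7]
6 → replaces 7 → [1, 5, 6]
8 → extends → [1, 5, 6, 8]
3 → replaces 5 → [1, 3, 6, 8]
10 → extends → [1, 3, 6, 8, 10]
9 → replaces 10 → [1, 3, 6, 8, 9]
11 → extends → [1, 3, 6, 8, 9, 11]
13 → extends → [1, 3, 6, 8, 9, 11, 13]
Longest strictly increasing subsequence has length 7, so deletions = 13 − 7 = 6.

6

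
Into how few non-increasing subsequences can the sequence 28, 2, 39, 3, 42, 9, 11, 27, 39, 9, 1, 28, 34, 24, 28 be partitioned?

The minimum number of non-increasing subsequences covering a sequence equals the length of its longest strictly increasing subsequence.
LIS length is 7 (e.g. 2, 3, 9, 11, 27, 28, 34), so 7 piles are needed.

7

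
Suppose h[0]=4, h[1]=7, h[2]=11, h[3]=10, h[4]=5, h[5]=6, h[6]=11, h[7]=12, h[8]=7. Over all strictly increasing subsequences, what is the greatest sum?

44

Let S[i] be the best sum of a strictly increasing subsequence ending at i:
i:      0  1  2  3  4  5  6  7  8
h[i]:   4  7 11 10  5  6 11 12  7
S:      4 11 22 21  9 15 32 44 22
Maximum is 44 (e.g. 4 + 7 + 10 + 11 + 12).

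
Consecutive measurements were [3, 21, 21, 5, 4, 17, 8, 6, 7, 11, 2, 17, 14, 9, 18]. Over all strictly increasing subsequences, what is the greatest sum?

67

Let S[i] be the best sum of a strictly increasing subsequence ending at i:
i:      1  2  3  4  5  6  7  8  9 10 11 12 13 14 15
a[i]:   3 21 21  5  4 17  8  6  7 11  2 17 14  9 18
S:      3 24 24  8  7 25 16 14 21 32  2 49 46 30 67
Maximum is 67 (e.g. 3 + 5 + 6 + 7 + 11 + 17 + 18).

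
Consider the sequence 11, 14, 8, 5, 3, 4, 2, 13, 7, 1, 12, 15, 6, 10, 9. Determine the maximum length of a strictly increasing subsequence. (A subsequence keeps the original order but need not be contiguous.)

Let dp[i] be the length of the longest such subsequence ending at index i:
i:      1  2  3  4  5  6  7  8  9 10 11 12 13 14 15
a[i]:  11 14  8  5  3  4  2 13  7  1 12 15  6 10  9
dp:     1  2  1  1  1  2  1  3  3  1  4  5  3  4  4
Maximum dp value is 5.

5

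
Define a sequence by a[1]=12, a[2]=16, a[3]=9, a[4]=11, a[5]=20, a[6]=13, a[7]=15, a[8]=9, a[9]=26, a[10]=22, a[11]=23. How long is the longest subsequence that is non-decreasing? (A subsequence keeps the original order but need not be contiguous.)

6

Let dp[i] be the length of the longest such subsequence ending at index i:
i:      1  2  3  4  5  6  7  8  9 10 11
a[i]:  12 16  9 11 20 13 15  9 26 22 23
dp:     1  2  1  2  3  3  4  2  5  5  6
Maximum dp value is 6.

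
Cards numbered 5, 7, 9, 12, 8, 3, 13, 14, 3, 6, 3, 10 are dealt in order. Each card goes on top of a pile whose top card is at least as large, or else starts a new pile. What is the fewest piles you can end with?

Place each on the leftmost legal pile:
5 → new pile 1 (tops now [5])
7 → new pile 2 (tops now [5, 7])
9 → new pile 3 (tops now [5, 7, 9])
12 → new pile 4 (tops now [5, 7, 9, 12])
8 → pile 3 (tops now [5, 7, 8, 12])
3 → pile 1 (tops now [3, 7, 8, 12])
13 → new pile 5 (tops now [3, 7, 8, 12, 13])
14 → new pile 6 (tops now [3, 7, 8, 12, 13, 14])
3 → pile 1 (tops now [3, 7, 8, 12, 13, 14])
6 → pile 2 (tops now [3, 6, 8, 12, 13, 14])
3 → pile 1 (tops now [3, 6, 8, 12, 13, 14])
10 → pile 4 (tops now [3, 6, 8, 10, 13, 14])
Six piles.

6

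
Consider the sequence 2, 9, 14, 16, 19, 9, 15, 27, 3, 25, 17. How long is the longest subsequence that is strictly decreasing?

3

Negate each value so 'decreasing' becomes 'increasing', then run patience tails on the negated sequence:
-2 → extends → [-2]
-9 → replaces -2 → [-9]
-14 → replaces -9 → [-14]
-16 → replaces -14 → [-16]
-19 → replaces -16 → [-19]
-9 → extends → [-19, -9]
-15 → replaces -9 → [-19, -15]
-27 → replaces -19 → [-27, -15]
-3 → extends → [-27, -15, -3]
-25 → replaces -15 → [-27, -25, -3]
-17 → replaces -3 → [-27, -25, -17]
Three tails, so the longest strictly decreasing subsequence of the original has length 3.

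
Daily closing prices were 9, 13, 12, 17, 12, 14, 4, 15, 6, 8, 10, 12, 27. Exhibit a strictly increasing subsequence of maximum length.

Patience tails give the LIS length; then backtrack through the dp parents:
9 → extends → [9]
13 → extends → [9, 13]
12 → replaces 13 → [9, 12]
17 → extends → [9, 12, 17]
12 → already a tail → [9, 12, 17]
14 → replaces 17 → [9, 12, 14]
4 → replaces 9 → [4, 12, 14]
15 → extends → [4, 12, 14, 15]
6 → replaces 12 → [4, 6, 14, 15]
8 → replaces 14 → [4, 6, 8, 15]
10 → replaces 15 → [4, 6, 8, 10]
12 → extends → [4, 6, 8, 10, 12]
27 → extends → [4, 6, 8, 10, 12, 27]
Length 6; one witness is 4, 6, 8, 10, 12, 27.

4, 6, 8, 10, 12, 27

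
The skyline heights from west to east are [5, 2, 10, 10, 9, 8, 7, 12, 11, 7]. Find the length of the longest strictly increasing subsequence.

3

Track the smallest tail for each achievable length (strict):
5 → extends → [5]
2 → replaces 5 → [2]
10 → extends → [2, 10]
10 → already a tail → [2, 10]
9 → replaces 10 → [2, 9]
8 → replaces 9 → [2, 8]
7 → replaces 8 → [2, 7]
12 → extends → [2, 7, 12]
11 → replaces 12 → [2, 7, 11]
7 → already a tail → [2, 7, 11]
Three tails, so the longest strictly increasing subsequence has length 3 (e.g. 5, 10, 12).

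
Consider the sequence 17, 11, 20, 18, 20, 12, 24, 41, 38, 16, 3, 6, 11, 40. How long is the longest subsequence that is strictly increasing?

6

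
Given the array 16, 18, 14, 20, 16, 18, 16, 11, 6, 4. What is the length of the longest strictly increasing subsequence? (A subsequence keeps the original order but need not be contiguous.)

Let dp[i] be the length of the longest such subsequence ending at index i:
i:      1  2  3  4  5  6  7  8  9 10
a[i]:  16 18 14 20 16 18 16 11  6  4
dp:     1  2  1  3  2  3  2  1  1  1
Maximum dp value is 3.

3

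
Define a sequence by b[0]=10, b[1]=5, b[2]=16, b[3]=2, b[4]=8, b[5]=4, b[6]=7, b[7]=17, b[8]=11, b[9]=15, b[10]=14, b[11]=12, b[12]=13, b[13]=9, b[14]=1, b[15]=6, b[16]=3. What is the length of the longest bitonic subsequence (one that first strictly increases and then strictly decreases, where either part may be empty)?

10

inc[i] = longest strictly increasing subsequence ending at i; dec[i] = longest strictly decreasing subsequence starting at i:
i:      0  1  2  3  4  5  6  7  8  9 10 11 12 13 14 15 16
b[i]:  10  5 16  2  8  4  7 17 11 15 14 12 13  9  1  6  3
inc:    1  1  2  1  2  2  3  4  4  5  5  5  6  4  1  3  2
dec:    5  3  7  2  4  2  3  7  4  6  5  4  4  3  1  2  1
Best peak at i=7 (value 17): inc=4, dec=7, length 4+7−1 = 10.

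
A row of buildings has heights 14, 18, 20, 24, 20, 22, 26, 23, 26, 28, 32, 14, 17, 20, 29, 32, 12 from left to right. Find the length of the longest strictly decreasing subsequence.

Negate each value so 'decreasing' becomes 'increasing', then run patience tails on the negated sequence:
-14 → extends → [-14]
-18 → replaces -14 → [-18]
-20 → replaces -18 → [-20]
-24 → replaces -20 → [-24]
-20 → extends → [-24, -20]
-22 → replaces -20 → [-24, -22]
-26 → replaces -24 → [-26, -22]
-23 → replaces -22 → [-26, -23]
-26 → already a tail → [-26, -23]
-28 → replaces -26 → [-28, -23]
-32 → replaces -28 → [-32, -23]
-14 → extends → [-32, -23, -14]
-17 → replaces -14 → [-32, -23, -17]
-20 → replaces -17 → [-32, -23, -20]
-29 → replaces -23 → [-32, -29, -20]
-32 → already a tail → [-32, -29, -20]
-12 → extends → [-32, -29, -20, -12]
Four tails, so the longest strictly decreasing subsequence of the original has length 4.

4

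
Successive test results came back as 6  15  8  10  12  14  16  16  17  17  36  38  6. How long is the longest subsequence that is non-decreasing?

Let dp[i] be the length of the longest such subsequence ending at index i:
i:      1  2  3  4  5  6  7  8  9 10 11 12 13
a[i]:   6 15  8 10 12 14 16 16 17 17 36 38  6
dp:     1  2  2  3  4  5  6  7  8  9 10 11  2
Maximum dp value is 11.

11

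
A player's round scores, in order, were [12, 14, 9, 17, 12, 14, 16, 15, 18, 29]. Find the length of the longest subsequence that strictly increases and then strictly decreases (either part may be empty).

inc[i] = longest strictly increasing subsequence ending at i; dec[i] = longest strictly decreasing subsequence starting at i:
i:      1  2  3  4  5  6  7  8  9 10
a[i]:  12 14  9 17 12 14 16 15 18 29
inc:    1  2  1  3  2  3  4  4  5  6
dec:    2  2  1  3  1  1  2  1  1  1
Best peak at i=10 (value 29): inc=6, dec=1, length 6+1−1 = 6.

6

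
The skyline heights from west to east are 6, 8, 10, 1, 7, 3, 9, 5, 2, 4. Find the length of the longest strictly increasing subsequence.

Track the smallest tail for each achievable length (strict):
6 → extends → [6]
8 → extends → [6, 8]
10 → extends → [6, 8, 10]
1 → replaces 6 → [1, 8, 10]
7 → replaces 8 → [1, 7, 10]
3 → replaces 7 → [1, 3, 10]
9 → replaces 10 → [1, 3, 9]
5 → replaces 9 → [1, 3, 5]
2 → replaces 3 → [1, 2, 5]
4 → replaces 5 → [1, 2, 4]
Three tails, so the longest strictly increasing subsequence has length 3 (e.g. 6, 8, 10).

3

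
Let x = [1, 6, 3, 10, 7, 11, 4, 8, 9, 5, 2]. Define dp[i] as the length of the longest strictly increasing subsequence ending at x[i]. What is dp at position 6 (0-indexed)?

3

dp[i] = 1 + max{dp[j] : j<i, x[j]<x[i]} (or 1 if no such j):
i:      0  1  2  3  4  5  6  7  8  9 10
x[i]:   1  6  3 10  7 11  4  8  9  5  2
dp:     1  2  2  3  3  4  3  4  5  4  2
At index 6 the value is 3.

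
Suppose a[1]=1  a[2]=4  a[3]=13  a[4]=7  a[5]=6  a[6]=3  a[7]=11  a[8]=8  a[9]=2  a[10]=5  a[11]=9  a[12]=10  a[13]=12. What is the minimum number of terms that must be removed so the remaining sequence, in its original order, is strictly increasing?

6

Fewest deletions = n − (longest strictly increasing subsequence).
Patience tails:
1 → extends → [1]
4 → extends → [1, 4]
13 → extends → [1, 4, 13]
7 → replaces 13 → [1, 4, 7]
6 → replaces 7 → [1, 4, 6]
3 → replaces 4 → [1, 3, 6]
11 → extends → [1, 3, 6, 11]
8 → replaces 11 → [1, 3, 6, 8]
2 → replaces 3 → [1, 2, 6, 8]
5 → replaces 6 → [1, 2, 5, 8]
9 → extends → [1, 2, 5, 8, 9]
10 → extends → [1, 2, 5, 8, 9, 10]
12 → extends → [1, 2, 5, 8, 9, 10, 12]
Longest strictly increasing subsequence has length 7, so deletions = 13 − 7 = 6.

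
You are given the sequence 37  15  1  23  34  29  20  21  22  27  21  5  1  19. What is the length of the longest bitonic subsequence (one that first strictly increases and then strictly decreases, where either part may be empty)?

8

inc[i] = longest strictly increasing subsequence ending at i; dec[i] = longest strictly decreasing subsequence starting at i:
i:      1  2  3  4  5  6  7  8  9 10 11 12 13 14
a[i]:  37 15  1 23 34 29 20 21 22 27 21  5  1 19
inc:    1  1  1  2  3  3  2  3  4  5  3  2  1  3
dec:    7  3  1  5  6  5  3  3  4  4  3  2  1  1
Best peak at i=5 (value 34): inc=3, dec=6, length 3+6−1 = 8.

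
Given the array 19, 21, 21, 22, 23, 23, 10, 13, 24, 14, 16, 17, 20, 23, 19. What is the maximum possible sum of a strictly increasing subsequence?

113

Let S[i] be the best sum of a strictly increasing subsequence ending at i:
i:       1   2   3   4   5   6   7   8   9  10  11  12  13  14  15
a[i]:   19  21  21  22  23  23  10  13  24  14  16  17  20  23  19
S:      19  40  40  62  85  85  10  23 109  37  53  70  90 113  89
Maximum is 113 (e.g. 10 + 13 + 14 + 16 + 17 + 20 + 23).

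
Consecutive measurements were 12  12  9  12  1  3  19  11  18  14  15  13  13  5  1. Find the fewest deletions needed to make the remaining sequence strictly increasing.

Fewest deletions = n − (longest strictly increasing subsequence).
Patience tails:
12 → extends → [12]
12 → already a tail → [12]
9 → replaces 12 → [9]
12 → extends → [9, 12]
1 → replaces 9 → [1, 12]
3 → replaces 12 → [1, 3]
19 → extends → [1, 3, 19]
11 → replaces 19 → [1, 3, 11]
18 → extends → [1, 3, 11, 18]
14 → replaces 18 → [1, 3, 11, 14]
15 → extends → [1, 3, 11, 14, 15]
13 → replaces 14 → [1, 3, 11, 13, 15]
13 → already a tail → [1, 3, 11, 13, 15]
5 → replaces 11 → [1, 3, 5, 13, 15]
1 → already a tail → [1, 3, 5, 13, 15]
Longest strictly increasing subsequence has length 5, so deletions = 15 − 5 = 10.

10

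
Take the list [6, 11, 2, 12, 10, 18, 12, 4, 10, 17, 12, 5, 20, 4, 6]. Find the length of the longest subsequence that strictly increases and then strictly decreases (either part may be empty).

inc[i] = longest strictly increasing subsequence ending at i; dec[i] = longest strictly decreasing subsequence starting at i:
i:      1  2  3  4  5  6  7  8  9 10 11 12 13 14 15
a[i]:   6 11  2 12 10 18 12  4 10 17 12  5 20  4  6
inc:    1  2  1  3  2  4  3  2  3  4  4  3  5  2  4
dec:    3  4  1  4  3  5  4  1  3  4  3  2  2  1  1
Best peak at i=6 (value 18): inc=4, dec=5, length 4+5−1 = 8.

8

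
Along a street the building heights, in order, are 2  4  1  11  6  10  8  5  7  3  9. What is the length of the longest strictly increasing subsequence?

5

Let dp[i] be the length of the longest such subsequence ending at index i:
i:      1  2  3  4  5  6  7  8  9 10 11
a[i]:   2  4  1 11  6 10  8  5  7  3  9
dp:     1  2  1  3  3  4  4  3  4  2  5
Maximum dp value is 5.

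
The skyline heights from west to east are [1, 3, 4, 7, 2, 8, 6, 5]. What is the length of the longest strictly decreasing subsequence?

Negate each value so 'decreasing' becomes 'increasing', then run patience tails on the negated sequence:
-1 → extends → [-1]
-3 → replaces -1 → [-3]
-4 → replaces -3 → [-4]
-7 → replaces -4 → [-7]
-2 → extends → [-7, -2]
-8 → replaces -7 → [-8, -2]
-6 → replaces -2 → [-8, -6]
-5 → extends → [-8, -6, -5]
Three tails, so the longest strictly decreasing subsequence of the original has length 3.

3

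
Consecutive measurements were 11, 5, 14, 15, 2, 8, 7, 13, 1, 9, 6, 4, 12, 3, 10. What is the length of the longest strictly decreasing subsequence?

Negate each value so 'decreasing' becomes 'increasing', then run patience tails on the negated sequence:
-11 → extends → [-11]
-5 → extends → [-11, -5]
-14 → replaces -11 → [-14, -5]
-15 → replaces -14 → [-15, -5]
-2 → extends → [-15, -5, -2]
-8 → replaces -5 → [-15, -8, -2]
-7 → replaces -2 → [-15, -8, -7]
-13 → replaces -8 → [-15, -13, -7]
-1 → extends → [-15, -13, -7, -1]
-9 → replaces -7 → [-15, -13, -9, -1]
-6 → replaces -1 → [-15, -13, -9, -6]
-4 → extends → [-15, -13, -9, -6, -4]
-12 → replaces -9 → [-15, -13, -12, -6, -4]
-3 → extends → [-15, -13, -12, -6, -4, -3]
-10 → replaces -6 → [-15, -13, -12, -10, -4, -3]
Six tails, so the longest strictly decreasing subsequence of the original has length 6.

6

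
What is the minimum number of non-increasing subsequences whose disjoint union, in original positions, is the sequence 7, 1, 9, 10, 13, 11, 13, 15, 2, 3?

Place each on the leftmost legal pile:
7 → new pile 1 (tops now [7])
1 → pile 1 (tops now [1])
9 → new pile 2 (tops now [1, 9])
10 → new pile 3 (tops now [1, 9, 10])
13 → new pile 4 (tops now [1, 9, 10, 13])
11 → pile 4 (tops now [1, 9, 10, 11])
13 → new pile 5 (tops now [1, 9, 10, 11, 13])
15 → new pile 6 (tops now [1, 9, 10, 11, 13, 15])
2 → pile 2 (tops now [1, 2, 10, 11, 13, 15])
3 → pile 3 (tops now [1, 2, 3, 11, 13, 15])
Six piles.

6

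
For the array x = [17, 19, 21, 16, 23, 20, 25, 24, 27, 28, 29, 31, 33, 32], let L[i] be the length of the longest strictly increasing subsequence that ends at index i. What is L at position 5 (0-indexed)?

3

dp[i] = 1 + max{dp[j] : j<i, x[j]<x[i]} (or 1 if no such j):
i:      0  1  2  3  4  5  6  7  8  9 10 11 12 13
x[i]:  17 19 21 16 23 20 25 24 27 28 29 31 33 32
dp:     1  2  3  1  4  3  5  5  6  7  8  9 10 10
At index 5 the value is 3.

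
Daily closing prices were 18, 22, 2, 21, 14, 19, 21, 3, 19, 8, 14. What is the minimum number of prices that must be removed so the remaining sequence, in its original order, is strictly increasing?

7

Fewest deletions = n − (longest strictly increasing subsequence).
Patience tails:
18 → extends → [18]
22 → extends → [18, 22]
2 → replaces 18 → [2, 22]
21 → replaces 22 → [2, 21]
14 → replaces 21 → [2, 14]
19 → extends → [2, 14, 19]
21 → extends → [2, 14, 19, 21]
3 → replaces 14 → [2, 3, 19, 21]
19 → already a tail → [2, 3, 19, 21]
8 → replaces 19 → [2, 3, 8, 21]
14 → replaces 21 → [2, 3, 8, 14]
Longest strictly increasing subsequence has length 4, so deletions = 11 − 4 = 7.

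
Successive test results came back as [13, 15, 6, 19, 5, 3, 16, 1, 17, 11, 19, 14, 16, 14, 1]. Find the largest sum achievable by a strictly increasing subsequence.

80

Let S[i] be the best sum of a strictly increasing subsequence ending at i:
i:      1  2  3  4  5  6  7  8  9 10 11 12 13 14 15
a[i]:  13 15  6 19  5  3 16  1 17 11 19 14 16 14  1
S:     13 28  6 47  5  3 44  1 61 17 80 31 47 31  1
Maximum is 80 (e.g. 13 + 15 + 16 + 17 + 19).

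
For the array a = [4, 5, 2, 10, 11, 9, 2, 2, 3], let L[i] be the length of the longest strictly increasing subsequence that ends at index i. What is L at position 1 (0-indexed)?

dp[i] = 1 + max{dp[j] : j<i, a[j]<a[i]} (or 1 if no such j):
i:      0  1  2  3  4  5  6  7  8
a[i]:   4  5  2 10 11  9  2  2  3
dp:     1  2  1  3  4  3  1  1  2
At index 1 the value is 2.

2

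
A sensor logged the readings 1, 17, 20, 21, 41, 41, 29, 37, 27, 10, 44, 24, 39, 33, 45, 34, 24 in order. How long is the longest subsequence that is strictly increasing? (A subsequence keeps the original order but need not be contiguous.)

8

Let dp[i] be the length of the longest such subsequence ending at index i:
i:      1  2  3  4  5  6  7  8  9 10 11 12 13 14 15 16 17
a[i]:   1 17 20 21 41 41 29 37 27 10 44 24 39 33 45 34 24
dp:     1  2  3  4  5  5  5  6  5  2  7  5  7  6  8  7  5
Maximum dp value is 8.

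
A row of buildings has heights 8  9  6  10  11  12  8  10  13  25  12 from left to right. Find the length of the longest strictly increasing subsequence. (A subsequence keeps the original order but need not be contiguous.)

7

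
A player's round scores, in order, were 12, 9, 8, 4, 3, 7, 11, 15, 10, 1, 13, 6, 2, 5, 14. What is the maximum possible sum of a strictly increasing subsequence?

Let S[i] be the best sum of a strictly increasing subsequence ending at i:
i:      1  2  3  4  5  6  7  8  9 10 11 12 13 14 15
a[i]:  12  9  8  4  3  7 11 15 10  1 13  6  2  5 14
S:     12  9  8  4  3 11 22 37 21  1 35 10  3  9 49
Maximum is 49 (e.g. 4 + 7 + 11 + 13 + 14).

49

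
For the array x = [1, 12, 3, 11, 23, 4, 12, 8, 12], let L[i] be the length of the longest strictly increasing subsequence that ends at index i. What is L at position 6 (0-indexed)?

4

dp[i] = 1 + max{dp[j] : j<i, x[j]<x[i]} (or 1 if no such j):
i:      0  1  2  3  4  5  6  7  8
x[i]:   1 12  3 11 23  4 12  8 12
dp:     1  2  2  3  4  3  4  4  5
At index 6 the value is 4.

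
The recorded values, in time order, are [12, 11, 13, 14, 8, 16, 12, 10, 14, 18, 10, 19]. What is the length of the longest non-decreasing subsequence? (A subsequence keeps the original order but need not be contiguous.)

Let dp[i] be the length of the longest such subsequence ending at index i:
i:      1  2  3  4  5  6  7  8  9 10 11 12
a[i]:  12 11 13 14  8 16 12 10 14 18 10 19
dp:     1  1  2  3  1  4  2  2  4  5  3  6
Maximum dp value is 6.

6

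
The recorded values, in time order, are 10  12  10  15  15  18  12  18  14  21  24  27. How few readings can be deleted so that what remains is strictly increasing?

Fewest deletions = n − (longest strictly increasing subsequence).
i:      1  2  3  4  5  6  7  8  9 10 11 12
a[i]:  10 12 10 15 15 18 12 18 14 21 24 27
dp:     1  2  1  3  3  4  2  4  3  5  6  7
max dp = 7, so deletions = 12 − 7 = 5.

5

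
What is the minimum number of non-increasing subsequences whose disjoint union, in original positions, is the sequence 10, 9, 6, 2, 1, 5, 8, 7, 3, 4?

Place each on the leftmost legal pile:
10 → new pile 1 (tops now [10])
9 → pile 1 (tops now [9])
6 → pile 1 (tops now [6])
2 → pile 1 (tops now [2])
1 → pile 1 (tops now [1])
5 → new pile 2 (tops now [1, 5])
8 → new pile 3 (tops now [1, 5, 8])
7 → pile 3 (tops now [1, 5, 7])
3 → pile 2 (tops now [1, 3, 7])
4 → pile 3 (tops now [1, 3, 4])
Three piles.

3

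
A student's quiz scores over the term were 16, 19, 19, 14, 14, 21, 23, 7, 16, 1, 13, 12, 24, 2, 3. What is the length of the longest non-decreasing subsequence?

6

Track the smallest tail for each achievable length (allowing ties):
16 → extends → [16]
19 → extends → [16, 19]
19 → extends → [16, 19, 19]
14 → replaces 16 → [14, 19, 19]
14 → replaces 19 → [14, 14, 19]
21 → extends → [14, 14, 19, 21]
23 → extends → [14, 14, 19, 21, 23]
7 → replaces 14 → [7, 14, 19, 21, 23]
16 → replaces 19 → [7, 14, 16, 21, 23]
1 → replaces 7 → [1, 14, 16, 21, 23]
13 → replaces 14 → [1, 13, 16, 21, 23]
12 → replaces 13 → [1, 12, 16, 21, 23]
24 → extends → [1, 12, 16, 21, 23, 24]
2 → replaces 12 → [1, 2, 16, 21, 23, 24]
3 → replaces 16 → [1, 2, 3, 21, 23, 24]
Six tails, so the longest non-decreasing subsequence has length 6 (e.g. 16, 19, 19, 21, 23, 24).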